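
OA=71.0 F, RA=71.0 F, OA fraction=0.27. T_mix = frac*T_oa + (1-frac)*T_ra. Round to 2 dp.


T_mix = 0.27*71.0 + 0.73*71.0 = 71.00 F

71.00 F


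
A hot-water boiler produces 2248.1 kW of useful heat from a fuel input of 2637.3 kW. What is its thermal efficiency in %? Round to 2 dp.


eta = (2248.1/2637.3)*100 = 85.24 %

85.24 %


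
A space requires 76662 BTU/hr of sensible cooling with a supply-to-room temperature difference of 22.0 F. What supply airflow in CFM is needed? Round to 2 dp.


CFM = 76662 / (1.08 * 22.0) = 3226.52

3226.52 CFM


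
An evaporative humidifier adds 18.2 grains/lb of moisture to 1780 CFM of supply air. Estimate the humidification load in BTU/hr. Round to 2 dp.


Q = 0.68 * 1780 * 18.2 = 22029.28 BTU/hr

22029.28 BTU/hr


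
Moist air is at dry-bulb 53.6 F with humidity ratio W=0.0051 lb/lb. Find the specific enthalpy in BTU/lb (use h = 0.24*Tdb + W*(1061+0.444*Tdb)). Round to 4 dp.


h = 0.24*53.6 + 0.0051*(1061+0.444*53.6) = 18.3965 BTU/lb

18.3965 BTU/lb


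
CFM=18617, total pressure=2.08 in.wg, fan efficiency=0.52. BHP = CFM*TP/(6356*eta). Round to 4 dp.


BHP = 18617 * 2.08 / (6356 * 0.52) = 11.7162 hp

11.7162 hp


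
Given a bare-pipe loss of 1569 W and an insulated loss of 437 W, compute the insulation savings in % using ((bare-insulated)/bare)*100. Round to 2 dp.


Savings = ((1569-437)/1569)*100 = 72.15 %

72.15 %


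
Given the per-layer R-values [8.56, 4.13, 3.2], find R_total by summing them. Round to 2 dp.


R_total = 8.56 + 4.13 + 3.2 = 15.89

15.89


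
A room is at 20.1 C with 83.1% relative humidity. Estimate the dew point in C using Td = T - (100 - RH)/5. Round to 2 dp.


Td = 20.1 - (100-83.1)/5 = 16.72 C

16.72 C


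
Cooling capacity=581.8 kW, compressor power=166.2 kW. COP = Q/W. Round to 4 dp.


COP = 581.8 / 166.2 = 3.5006

3.5006


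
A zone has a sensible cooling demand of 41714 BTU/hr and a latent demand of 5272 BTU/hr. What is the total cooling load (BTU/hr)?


Qt = 41714 + 5272 = 46986 BTU/hr

46986 BTU/hr


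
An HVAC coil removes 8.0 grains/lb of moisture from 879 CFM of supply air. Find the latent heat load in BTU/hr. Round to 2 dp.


Q = 0.68 * 879 * 8.0 = 4781.76 BTU/hr

4781.76 BTU/hr


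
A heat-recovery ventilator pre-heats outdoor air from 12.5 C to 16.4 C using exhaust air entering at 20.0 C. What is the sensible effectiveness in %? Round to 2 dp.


eff = (16.4-12.5)/(20.0-12.5)*100 = 52.00 %

52.00 %


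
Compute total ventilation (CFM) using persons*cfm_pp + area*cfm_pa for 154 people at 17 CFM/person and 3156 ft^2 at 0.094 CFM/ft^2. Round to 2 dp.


Total = 154*17 + 3156*0.094 = 2914.66 CFM

2914.66 CFM


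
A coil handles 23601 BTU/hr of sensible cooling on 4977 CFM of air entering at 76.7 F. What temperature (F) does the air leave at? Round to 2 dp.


dT = 23601/(1.08*4977) = 4.3908
T_leave = 76.7 - 4.3908 = 72.31 F

72.31 F


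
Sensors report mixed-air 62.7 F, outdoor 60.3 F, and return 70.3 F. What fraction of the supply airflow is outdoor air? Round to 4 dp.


frac = (62.7 - 70.3) / (60.3 - 70.3) = 0.7600

0.7600


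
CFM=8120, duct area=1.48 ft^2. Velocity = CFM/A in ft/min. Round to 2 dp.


V = 8120 / 1.48 = 5486.49 ft/min

5486.49 ft/min


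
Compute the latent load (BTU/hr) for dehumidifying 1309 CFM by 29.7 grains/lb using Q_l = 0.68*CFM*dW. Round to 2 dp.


Q = 0.68 * 1309 * 29.7 = 26436.56 BTU/hr

26436.56 BTU/hr


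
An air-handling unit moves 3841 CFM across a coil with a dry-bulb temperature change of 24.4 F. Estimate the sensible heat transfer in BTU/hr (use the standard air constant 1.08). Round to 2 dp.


Q = 1.08 * 3841 * 24.4 = 101218.03 BTU/hr

101218.03 BTU/hr


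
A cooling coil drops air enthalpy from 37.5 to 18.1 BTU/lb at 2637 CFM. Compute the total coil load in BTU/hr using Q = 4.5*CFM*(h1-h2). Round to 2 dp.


Q = 4.5 * 2637 * (37.5 - 18.1) = 230210.10 BTU/hr

230210.10 BTU/hr


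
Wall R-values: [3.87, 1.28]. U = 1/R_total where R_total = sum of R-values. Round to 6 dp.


R_total = 3.87 + 1.28 = 5.15
U = 1/5.15 = 0.194175

0.194175


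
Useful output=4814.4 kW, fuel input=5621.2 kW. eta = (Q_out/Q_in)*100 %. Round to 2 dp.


eta = (4814.4/5621.2)*100 = 85.65 %

85.65 %


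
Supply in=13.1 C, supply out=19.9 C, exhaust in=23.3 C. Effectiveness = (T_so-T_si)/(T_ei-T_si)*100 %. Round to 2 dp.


eff = (19.9-13.1)/(23.3-13.1)*100 = 66.67 %

66.67 %


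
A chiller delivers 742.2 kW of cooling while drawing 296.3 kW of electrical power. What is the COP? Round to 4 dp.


COP = 742.2 / 296.3 = 2.5049

2.5049


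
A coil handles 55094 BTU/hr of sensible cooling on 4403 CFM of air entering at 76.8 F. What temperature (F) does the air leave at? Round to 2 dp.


dT = 55094/(1.08*4403) = 11.5860
T_leave = 76.8 - 11.5860 = 65.21 F

65.21 F


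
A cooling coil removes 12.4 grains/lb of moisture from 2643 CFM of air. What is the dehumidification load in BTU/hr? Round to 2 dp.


Q = 0.68 * 2643 * 12.4 = 22285.78 BTU/hr

22285.78 BTU/hr


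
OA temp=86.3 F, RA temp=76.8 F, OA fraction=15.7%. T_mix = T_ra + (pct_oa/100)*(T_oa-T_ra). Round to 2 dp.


T_mix = 76.8 + (15.7/100)*(86.3-76.8) = 78.29 F

78.29 F


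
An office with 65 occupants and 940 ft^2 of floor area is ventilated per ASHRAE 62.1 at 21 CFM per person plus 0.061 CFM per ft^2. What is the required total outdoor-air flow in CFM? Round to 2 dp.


Total = 65*21 + 940*0.061 = 1422.34 CFM

1422.34 CFM


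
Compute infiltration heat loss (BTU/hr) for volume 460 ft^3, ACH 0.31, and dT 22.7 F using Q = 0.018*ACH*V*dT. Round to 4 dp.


Q = 0.018 * 0.31 * 460 * 22.7 = 58.2664 BTU/hr

58.2664 BTU/hr


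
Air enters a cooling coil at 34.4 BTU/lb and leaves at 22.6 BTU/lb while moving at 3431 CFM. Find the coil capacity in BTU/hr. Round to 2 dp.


Q = 4.5 * 3431 * (34.4 - 22.6) = 182186.10 BTU/hr

182186.10 BTU/hr


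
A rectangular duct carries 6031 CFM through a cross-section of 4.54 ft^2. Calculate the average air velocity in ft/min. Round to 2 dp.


V = 6031 / 4.54 = 1328.41 ft/min

1328.41 ft/min


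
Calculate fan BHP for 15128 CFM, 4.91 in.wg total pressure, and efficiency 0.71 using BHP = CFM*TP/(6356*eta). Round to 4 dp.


BHP = 15128 * 4.91 / (6356 * 0.71) = 16.4597 hp

16.4597 hp


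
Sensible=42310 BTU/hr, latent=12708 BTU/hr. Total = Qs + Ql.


Qt = 42310 + 12708 = 55018 BTU/hr

55018 BTU/hr


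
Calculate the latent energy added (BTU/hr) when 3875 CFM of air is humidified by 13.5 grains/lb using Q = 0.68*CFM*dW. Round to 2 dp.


Q = 0.68 * 3875 * 13.5 = 35572.50 BTU/hr

35572.50 BTU/hr


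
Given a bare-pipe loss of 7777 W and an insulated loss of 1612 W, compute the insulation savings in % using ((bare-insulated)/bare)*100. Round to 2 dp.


Savings = ((7777-1612)/7777)*100 = 79.27 %

79.27 %


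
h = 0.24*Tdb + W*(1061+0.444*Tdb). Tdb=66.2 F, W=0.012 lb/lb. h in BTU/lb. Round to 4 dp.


h = 0.24*66.2 + 0.012*(1061+0.444*66.2) = 28.9727 BTU/lb

28.9727 BTU/lb


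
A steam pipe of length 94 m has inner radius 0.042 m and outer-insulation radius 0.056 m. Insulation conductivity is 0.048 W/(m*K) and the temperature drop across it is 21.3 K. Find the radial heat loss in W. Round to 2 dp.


Q = 2*pi*0.048*94*21.3/ln(0.056/0.042) = 2099.02 W

2099.02 W


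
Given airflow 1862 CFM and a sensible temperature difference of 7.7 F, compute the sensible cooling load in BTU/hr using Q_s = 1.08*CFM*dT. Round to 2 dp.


Q = 1.08 * 1862 * 7.7 = 15484.39 BTU/hr

15484.39 BTU/hr


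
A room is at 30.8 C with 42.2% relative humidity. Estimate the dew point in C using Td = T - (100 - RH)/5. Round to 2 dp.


Td = 30.8 - (100-42.2)/5 = 19.24 C

19.24 C


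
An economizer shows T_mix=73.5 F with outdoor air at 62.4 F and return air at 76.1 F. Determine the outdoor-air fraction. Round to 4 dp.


frac = (73.5 - 76.1) / (62.4 - 76.1) = 0.1898

0.1898


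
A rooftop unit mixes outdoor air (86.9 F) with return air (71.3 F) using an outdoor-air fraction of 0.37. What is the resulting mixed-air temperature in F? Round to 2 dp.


T_mix = 0.37*86.9 + 0.63*71.3 = 77.07 F

77.07 F


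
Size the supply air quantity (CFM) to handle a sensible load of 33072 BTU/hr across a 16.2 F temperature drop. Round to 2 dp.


CFM = 33072 / (1.08 * 16.2) = 1890.26

1890.26 CFM


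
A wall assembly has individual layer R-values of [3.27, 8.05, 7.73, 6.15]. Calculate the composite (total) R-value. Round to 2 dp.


R_total = 3.27 + 8.05 + 7.73 + 6.15 = 25.20

25.20


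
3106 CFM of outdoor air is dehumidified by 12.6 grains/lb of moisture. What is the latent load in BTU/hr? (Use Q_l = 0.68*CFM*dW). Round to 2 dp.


Q = 0.68 * 3106 * 12.6 = 26612.21 BTU/hr

26612.21 BTU/hr


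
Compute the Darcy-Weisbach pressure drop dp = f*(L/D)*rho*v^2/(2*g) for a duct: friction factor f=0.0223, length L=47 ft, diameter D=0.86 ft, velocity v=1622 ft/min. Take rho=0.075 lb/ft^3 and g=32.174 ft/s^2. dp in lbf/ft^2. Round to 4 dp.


v_fps = 1622/60 = 27.0333 ft/s
dp = 0.0223*(47/0.86)*0.075*27.0333^2/(2*32.174) = 1.0381 lbf/ft^2

1.0381 lbf/ft^2


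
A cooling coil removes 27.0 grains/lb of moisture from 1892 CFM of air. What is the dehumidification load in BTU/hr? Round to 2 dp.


Q = 0.68 * 1892 * 27.0 = 34737.12 BTU/hr

34737.12 BTU/hr


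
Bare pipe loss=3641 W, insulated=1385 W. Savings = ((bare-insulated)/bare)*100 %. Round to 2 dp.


Savings = ((3641-1385)/3641)*100 = 61.96 %

61.96 %


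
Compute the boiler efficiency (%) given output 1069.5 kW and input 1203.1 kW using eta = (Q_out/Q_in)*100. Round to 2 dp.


eta = (1069.5/1203.1)*100 = 88.90 %

88.90 %


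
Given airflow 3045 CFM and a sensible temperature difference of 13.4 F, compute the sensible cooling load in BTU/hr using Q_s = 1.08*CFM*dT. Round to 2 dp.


Q = 1.08 * 3045 * 13.4 = 44067.24 BTU/hr

44067.24 BTU/hr


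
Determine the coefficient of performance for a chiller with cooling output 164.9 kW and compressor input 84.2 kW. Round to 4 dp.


COP = 164.9 / 84.2 = 1.9584

1.9584


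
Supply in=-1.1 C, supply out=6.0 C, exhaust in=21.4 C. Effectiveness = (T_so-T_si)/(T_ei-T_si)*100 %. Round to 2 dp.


eff = (6.0-(-1.1))/(21.4-(-1.1))*100 = 31.56 %

31.56 %


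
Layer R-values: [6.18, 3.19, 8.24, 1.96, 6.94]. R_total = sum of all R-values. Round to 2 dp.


R_total = 6.18 + 3.19 + 8.24 + 1.96 + 6.94 = 26.51

26.51


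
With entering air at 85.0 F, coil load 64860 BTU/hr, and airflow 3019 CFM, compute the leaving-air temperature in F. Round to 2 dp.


dT = 64860/(1.08*3019) = 19.8925
T_leave = 85.0 - 19.8925 = 65.11 F

65.11 F


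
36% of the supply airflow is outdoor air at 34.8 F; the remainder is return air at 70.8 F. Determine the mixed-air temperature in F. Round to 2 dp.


T_mix = 0.36*34.8 + 0.64*70.8 = 57.84 F

57.84 F


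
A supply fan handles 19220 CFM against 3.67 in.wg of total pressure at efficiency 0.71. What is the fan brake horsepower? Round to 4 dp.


BHP = 19220 * 3.67 / (6356 * 0.71) = 15.6307 hp

15.6307 hp


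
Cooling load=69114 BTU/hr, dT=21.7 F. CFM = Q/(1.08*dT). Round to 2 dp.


CFM = 69114 / (1.08 * 21.7) = 2949.05

2949.05 CFM


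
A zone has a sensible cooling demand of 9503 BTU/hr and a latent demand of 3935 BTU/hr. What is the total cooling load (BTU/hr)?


Qt = 9503 + 3935 = 13438 BTU/hr

13438 BTU/hr


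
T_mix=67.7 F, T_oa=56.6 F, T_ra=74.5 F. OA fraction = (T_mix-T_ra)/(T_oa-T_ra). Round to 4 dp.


frac = (67.7 - 74.5) / (56.6 - 74.5) = 0.3799

0.3799


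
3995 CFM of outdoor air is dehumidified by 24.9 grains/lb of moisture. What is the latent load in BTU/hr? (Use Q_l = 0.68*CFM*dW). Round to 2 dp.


Q = 0.68 * 3995 * 24.9 = 67643.34 BTU/hr

67643.34 BTU/hr


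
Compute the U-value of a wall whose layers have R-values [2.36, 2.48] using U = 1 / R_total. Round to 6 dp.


R_total = 2.36 + 2.48 = 4.84
U = 1/4.84 = 0.206612

0.206612


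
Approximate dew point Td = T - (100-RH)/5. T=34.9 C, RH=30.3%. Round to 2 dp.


Td = 34.9 - (100-30.3)/5 = 20.96 C

20.96 C


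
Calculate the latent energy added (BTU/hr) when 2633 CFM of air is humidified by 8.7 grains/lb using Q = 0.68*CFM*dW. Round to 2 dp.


Q = 0.68 * 2633 * 8.7 = 15576.83 BTU/hr

15576.83 BTU/hr


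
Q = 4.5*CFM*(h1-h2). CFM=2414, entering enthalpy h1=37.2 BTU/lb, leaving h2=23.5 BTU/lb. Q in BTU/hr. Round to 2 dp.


Q = 4.5 * 2414 * (37.2 - 23.5) = 148823.10 BTU/hr

148823.10 BTU/hr


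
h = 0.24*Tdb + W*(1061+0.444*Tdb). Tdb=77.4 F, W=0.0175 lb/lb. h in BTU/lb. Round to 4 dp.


h = 0.24*77.4 + 0.0175*(1061+0.444*77.4) = 37.7449 BTU/lb

37.7449 BTU/lb


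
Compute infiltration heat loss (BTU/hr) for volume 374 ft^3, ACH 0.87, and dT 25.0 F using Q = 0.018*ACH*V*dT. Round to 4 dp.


Q = 0.018 * 0.87 * 374 * 25.0 = 146.4210 BTU/hr

146.4210 BTU/hr


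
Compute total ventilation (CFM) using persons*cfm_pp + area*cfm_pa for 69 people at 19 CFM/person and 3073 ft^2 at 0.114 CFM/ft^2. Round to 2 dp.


Total = 69*19 + 3073*0.114 = 1661.32 CFM

1661.32 CFM


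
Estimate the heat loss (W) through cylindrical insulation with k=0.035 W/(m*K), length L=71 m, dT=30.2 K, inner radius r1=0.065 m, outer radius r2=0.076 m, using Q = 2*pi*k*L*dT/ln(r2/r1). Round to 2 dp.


Q = 2*pi*0.035*71*30.2/ln(0.076/0.065) = 3015.96 W

3015.96 W


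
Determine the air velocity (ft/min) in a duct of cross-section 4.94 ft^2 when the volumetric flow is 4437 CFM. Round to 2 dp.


V = 4437 / 4.94 = 898.18 ft/min

898.18 ft/min


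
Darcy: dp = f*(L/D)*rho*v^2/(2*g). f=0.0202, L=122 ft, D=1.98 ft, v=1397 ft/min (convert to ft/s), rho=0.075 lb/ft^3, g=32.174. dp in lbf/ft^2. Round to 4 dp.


v_fps = 1397/60 = 23.2833 ft/s
dp = 0.0202*(122/1.98)*0.075*23.2833^2/(2*32.174) = 0.7864 lbf/ft^2

0.7864 lbf/ft^2


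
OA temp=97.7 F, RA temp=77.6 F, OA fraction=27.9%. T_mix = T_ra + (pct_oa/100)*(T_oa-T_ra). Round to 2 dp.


T_mix = 77.6 + (27.9/100)*(97.7-77.6) = 83.21 F

83.21 F


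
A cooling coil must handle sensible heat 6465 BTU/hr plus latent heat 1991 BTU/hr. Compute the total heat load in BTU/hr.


Qt = 6465 + 1991 = 8456 BTU/hr

8456 BTU/hr


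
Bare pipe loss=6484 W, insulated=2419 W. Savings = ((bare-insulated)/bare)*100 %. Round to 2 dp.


Savings = ((6484-2419)/6484)*100 = 62.69 %

62.69 %


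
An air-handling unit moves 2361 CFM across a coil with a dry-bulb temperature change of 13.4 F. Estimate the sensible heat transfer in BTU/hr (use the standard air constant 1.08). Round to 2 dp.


Q = 1.08 * 2361 * 13.4 = 34168.39 BTU/hr

34168.39 BTU/hr


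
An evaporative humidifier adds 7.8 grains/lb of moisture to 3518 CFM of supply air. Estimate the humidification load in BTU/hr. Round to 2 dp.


Q = 0.68 * 3518 * 7.8 = 18659.47 BTU/hr

18659.47 BTU/hr


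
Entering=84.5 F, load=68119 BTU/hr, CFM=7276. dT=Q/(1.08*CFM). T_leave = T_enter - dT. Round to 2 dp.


dT = 68119/(1.08*7276) = 8.6687
T_leave = 84.5 - 8.6687 = 75.83 F

75.83 F


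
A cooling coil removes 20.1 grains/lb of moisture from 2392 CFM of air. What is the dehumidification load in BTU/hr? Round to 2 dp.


Q = 0.68 * 2392 * 20.1 = 32693.86 BTU/hr

32693.86 BTU/hr


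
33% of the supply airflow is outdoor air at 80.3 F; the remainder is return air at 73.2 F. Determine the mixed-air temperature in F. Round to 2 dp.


T_mix = 0.33*80.3 + 0.67*73.2 = 75.54 F

75.54 F


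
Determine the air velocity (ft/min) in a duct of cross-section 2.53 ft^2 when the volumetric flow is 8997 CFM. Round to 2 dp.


V = 8997 / 2.53 = 3556.13 ft/min

3556.13 ft/min


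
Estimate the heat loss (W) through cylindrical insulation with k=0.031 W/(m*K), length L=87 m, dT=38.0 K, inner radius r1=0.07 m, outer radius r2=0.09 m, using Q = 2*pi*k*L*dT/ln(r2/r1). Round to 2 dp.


Q = 2*pi*0.031*87*38.0/ln(0.09/0.07) = 2562.28 W

2562.28 W


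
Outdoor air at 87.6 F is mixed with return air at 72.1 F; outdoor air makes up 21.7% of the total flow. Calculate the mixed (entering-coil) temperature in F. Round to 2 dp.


T_mix = 72.1 + (21.7/100)*(87.6-72.1) = 75.46 F

75.46 F


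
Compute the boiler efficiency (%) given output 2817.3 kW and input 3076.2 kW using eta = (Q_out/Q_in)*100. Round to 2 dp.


eta = (2817.3/3076.2)*100 = 91.58 %

91.58 %


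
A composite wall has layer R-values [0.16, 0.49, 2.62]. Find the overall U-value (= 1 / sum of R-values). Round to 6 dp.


R_total = 0.16 + 0.49 + 2.62 = 3.27
U = 1/3.27 = 0.305810

0.305810


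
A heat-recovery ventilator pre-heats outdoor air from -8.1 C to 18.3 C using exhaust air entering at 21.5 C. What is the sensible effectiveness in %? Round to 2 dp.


eff = (18.3-(-8.1))/(21.5-(-8.1))*100 = 89.19 %

89.19 %


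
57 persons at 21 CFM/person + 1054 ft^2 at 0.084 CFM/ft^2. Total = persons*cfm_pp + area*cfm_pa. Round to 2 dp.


Total = 57*21 + 1054*0.084 = 1285.54 CFM

1285.54 CFM


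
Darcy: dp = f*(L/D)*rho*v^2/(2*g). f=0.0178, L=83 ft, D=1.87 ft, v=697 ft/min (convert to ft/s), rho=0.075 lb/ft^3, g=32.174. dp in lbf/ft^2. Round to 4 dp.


v_fps = 697/60 = 11.6167 ft/s
dp = 0.0178*(83/1.87)*0.075*11.6167^2/(2*32.174) = 0.1243 lbf/ft^2

0.1243 lbf/ft^2


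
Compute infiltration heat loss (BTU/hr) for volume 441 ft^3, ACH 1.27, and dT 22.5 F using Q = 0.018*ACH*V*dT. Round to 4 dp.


Q = 0.018 * 1.27 * 441 * 22.5 = 226.8284 BTU/hr

226.8284 BTU/hr


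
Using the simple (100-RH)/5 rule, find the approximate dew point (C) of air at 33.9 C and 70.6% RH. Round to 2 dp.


Td = 33.9 - (100-70.6)/5 = 28.02 C

28.02 C


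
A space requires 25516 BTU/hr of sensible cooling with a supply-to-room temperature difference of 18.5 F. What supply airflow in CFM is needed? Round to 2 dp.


CFM = 25516 / (1.08 * 18.5) = 1277.08

1277.08 CFM


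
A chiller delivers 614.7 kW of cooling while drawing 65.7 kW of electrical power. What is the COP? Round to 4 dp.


COP = 614.7 / 65.7 = 9.3562

9.3562


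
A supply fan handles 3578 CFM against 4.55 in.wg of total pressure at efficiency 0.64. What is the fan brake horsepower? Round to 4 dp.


BHP = 3578 * 4.55 / (6356 * 0.64) = 4.0021 hp

4.0021 hp


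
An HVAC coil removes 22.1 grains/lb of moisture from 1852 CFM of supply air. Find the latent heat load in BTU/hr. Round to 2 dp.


Q = 0.68 * 1852 * 22.1 = 27831.86 BTU/hr

27831.86 BTU/hr


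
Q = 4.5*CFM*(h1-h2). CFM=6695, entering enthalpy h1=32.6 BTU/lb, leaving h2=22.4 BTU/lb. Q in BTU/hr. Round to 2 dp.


Q = 4.5 * 6695 * (32.6 - 22.4) = 307300.50 BTU/hr

307300.50 BTU/hr


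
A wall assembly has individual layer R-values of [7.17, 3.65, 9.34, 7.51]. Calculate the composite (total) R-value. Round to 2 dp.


R_total = 7.17 + 3.65 + 9.34 + 7.51 = 27.67

27.67


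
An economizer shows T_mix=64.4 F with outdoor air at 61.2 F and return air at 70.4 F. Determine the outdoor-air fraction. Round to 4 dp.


frac = (64.4 - 70.4) / (61.2 - 70.4) = 0.6522

0.6522


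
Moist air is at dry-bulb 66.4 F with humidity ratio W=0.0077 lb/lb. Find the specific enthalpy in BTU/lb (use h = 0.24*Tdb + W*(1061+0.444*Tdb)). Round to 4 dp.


h = 0.24*66.4 + 0.0077*(1061+0.444*66.4) = 24.3327 BTU/lb

24.3327 BTU/lb


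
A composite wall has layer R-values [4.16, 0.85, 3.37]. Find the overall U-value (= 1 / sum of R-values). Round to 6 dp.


R_total = 4.16 + 0.85 + 3.37 = 8.38
U = 1/8.38 = 0.119332

0.119332


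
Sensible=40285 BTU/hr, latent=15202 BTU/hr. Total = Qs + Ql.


Qt = 40285 + 15202 = 55487 BTU/hr

55487 BTU/hr


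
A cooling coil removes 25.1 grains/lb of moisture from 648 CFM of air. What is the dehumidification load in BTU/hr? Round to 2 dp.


Q = 0.68 * 648 * 25.1 = 11060.06 BTU/hr

11060.06 BTU/hr


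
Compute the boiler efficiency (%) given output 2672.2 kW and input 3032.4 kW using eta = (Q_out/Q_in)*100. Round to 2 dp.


eta = (2672.2/3032.4)*100 = 88.12 %

88.12 %


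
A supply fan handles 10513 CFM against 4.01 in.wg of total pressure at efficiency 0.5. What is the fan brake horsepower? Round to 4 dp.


BHP = 10513 * 4.01 / (6356 * 0.5) = 13.2653 hp

13.2653 hp


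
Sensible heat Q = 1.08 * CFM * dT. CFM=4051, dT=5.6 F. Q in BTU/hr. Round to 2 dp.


Q = 1.08 * 4051 * 5.6 = 24500.45 BTU/hr

24500.45 BTU/hr


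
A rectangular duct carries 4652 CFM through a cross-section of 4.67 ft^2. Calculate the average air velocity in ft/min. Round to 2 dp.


V = 4652 / 4.67 = 996.15 ft/min

996.15 ft/min


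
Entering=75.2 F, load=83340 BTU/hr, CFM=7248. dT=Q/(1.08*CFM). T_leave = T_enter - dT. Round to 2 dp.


dT = 83340/(1.08*7248) = 10.6466
T_leave = 75.2 - 10.6466 = 64.55 F

64.55 F


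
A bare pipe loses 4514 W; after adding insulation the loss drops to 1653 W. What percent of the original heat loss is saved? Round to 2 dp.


Savings = ((4514-1653)/4514)*100 = 63.38 %

63.38 %


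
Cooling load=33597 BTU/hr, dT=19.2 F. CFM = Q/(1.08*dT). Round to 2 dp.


CFM = 33597 / (1.08 * 19.2) = 1620.23

1620.23 CFM


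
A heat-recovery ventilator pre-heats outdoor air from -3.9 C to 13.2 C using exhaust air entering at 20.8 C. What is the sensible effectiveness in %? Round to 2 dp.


eff = (13.2-(-3.9))/(20.8-(-3.9))*100 = 69.23 %

69.23 %


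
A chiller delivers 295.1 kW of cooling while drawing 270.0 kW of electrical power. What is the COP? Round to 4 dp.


COP = 295.1 / 270.0 = 1.0930

1.0930


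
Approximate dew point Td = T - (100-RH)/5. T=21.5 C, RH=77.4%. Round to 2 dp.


Td = 21.5 - (100-77.4)/5 = 16.98 C

16.98 C


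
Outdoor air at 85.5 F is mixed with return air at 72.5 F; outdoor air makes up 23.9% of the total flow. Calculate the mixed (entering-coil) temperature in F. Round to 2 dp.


T_mix = 72.5 + (23.9/100)*(85.5-72.5) = 75.61 F

75.61 F


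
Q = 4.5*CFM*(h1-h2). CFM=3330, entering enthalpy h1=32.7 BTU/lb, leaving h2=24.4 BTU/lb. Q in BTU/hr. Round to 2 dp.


Q = 4.5 * 3330 * (32.7 - 24.4) = 124375.50 BTU/hr

124375.50 BTU/hr


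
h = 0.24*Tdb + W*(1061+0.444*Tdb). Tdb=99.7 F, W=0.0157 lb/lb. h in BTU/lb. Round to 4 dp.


h = 0.24*99.7 + 0.0157*(1061+0.444*99.7) = 41.2807 BTU/lb

41.2807 BTU/lb


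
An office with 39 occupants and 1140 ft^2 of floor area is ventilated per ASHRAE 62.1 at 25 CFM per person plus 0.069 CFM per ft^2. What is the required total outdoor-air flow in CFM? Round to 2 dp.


Total = 39*25 + 1140*0.069 = 1053.66 CFM

1053.66 CFM


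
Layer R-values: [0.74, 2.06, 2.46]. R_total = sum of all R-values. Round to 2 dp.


R_total = 0.74 + 2.06 + 2.46 = 5.26

5.26


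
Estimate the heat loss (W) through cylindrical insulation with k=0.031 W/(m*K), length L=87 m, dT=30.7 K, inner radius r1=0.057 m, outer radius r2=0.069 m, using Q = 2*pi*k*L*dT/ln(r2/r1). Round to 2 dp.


Q = 2*pi*0.031*87*30.7/ln(0.069/0.057) = 2722.95 W

2722.95 W


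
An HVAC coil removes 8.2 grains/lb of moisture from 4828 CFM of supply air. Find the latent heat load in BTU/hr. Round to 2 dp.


Q = 0.68 * 4828 * 8.2 = 26920.93 BTU/hr

26920.93 BTU/hr


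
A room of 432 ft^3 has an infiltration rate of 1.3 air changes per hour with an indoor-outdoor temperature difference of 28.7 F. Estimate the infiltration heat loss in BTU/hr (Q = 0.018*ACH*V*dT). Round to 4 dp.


Q = 0.018 * 1.3 * 432 * 28.7 = 290.1226 BTU/hr

290.1226 BTU/hr


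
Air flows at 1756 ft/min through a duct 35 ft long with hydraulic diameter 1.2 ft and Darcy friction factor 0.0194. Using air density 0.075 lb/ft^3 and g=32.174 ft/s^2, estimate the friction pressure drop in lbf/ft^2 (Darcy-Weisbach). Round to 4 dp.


v_fps = 1756/60 = 29.2667 ft/s
dp = 0.0194*(35/1.2)*0.075*29.2667^2/(2*32.174) = 0.5649 lbf/ft^2

0.5649 lbf/ft^2


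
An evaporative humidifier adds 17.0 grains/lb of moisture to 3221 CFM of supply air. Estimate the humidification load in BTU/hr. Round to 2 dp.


Q = 0.68 * 3221 * 17.0 = 37234.76 BTU/hr

37234.76 BTU/hr


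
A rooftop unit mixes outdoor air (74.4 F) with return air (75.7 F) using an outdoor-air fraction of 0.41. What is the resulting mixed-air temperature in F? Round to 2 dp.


T_mix = 0.41*74.4 + 0.59*75.7 = 75.17 F

75.17 F


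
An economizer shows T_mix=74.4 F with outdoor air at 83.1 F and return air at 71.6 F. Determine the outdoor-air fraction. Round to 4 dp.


frac = (74.4 - 71.6) / (83.1 - 71.6) = 0.2435

0.2435


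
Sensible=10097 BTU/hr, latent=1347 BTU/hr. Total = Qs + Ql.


Qt = 10097 + 1347 = 11444 BTU/hr

11444 BTU/hr


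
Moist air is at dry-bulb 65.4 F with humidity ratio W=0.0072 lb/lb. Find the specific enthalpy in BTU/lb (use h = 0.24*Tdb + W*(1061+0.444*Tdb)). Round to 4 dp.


h = 0.24*65.4 + 0.0072*(1061+0.444*65.4) = 23.5443 BTU/lb

23.5443 BTU/lb


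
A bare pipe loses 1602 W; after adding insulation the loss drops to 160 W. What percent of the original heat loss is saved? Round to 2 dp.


Savings = ((1602-160)/1602)*100 = 90.01 %

90.01 %


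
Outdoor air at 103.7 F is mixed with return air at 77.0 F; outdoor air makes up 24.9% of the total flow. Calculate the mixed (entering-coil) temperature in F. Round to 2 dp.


T_mix = 77.0 + (24.9/100)*(103.7-77.0) = 83.65 F

83.65 F


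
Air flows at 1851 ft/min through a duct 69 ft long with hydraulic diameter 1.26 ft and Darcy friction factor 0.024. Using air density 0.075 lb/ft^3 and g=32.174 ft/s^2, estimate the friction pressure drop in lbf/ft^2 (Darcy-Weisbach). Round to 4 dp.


v_fps = 1851/60 = 30.85 ft/s
dp = 0.024*(69/1.26)*0.075*30.85^2/(2*32.174) = 1.4579 lbf/ft^2

1.4579 lbf/ft^2


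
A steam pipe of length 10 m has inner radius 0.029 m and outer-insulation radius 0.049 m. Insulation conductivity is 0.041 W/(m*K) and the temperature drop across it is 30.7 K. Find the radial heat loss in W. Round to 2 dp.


Q = 2*pi*0.041*10*30.7/ln(0.049/0.029) = 150.78 W

150.78 W


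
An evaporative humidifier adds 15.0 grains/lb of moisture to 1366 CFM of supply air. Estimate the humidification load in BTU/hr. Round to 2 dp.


Q = 0.68 * 1366 * 15.0 = 13933.20 BTU/hr

13933.20 BTU/hr


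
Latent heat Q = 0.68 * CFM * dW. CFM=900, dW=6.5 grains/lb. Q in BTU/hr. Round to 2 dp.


Q = 0.68 * 900 * 6.5 = 3978.00 BTU/hr

3978.00 BTU/hr


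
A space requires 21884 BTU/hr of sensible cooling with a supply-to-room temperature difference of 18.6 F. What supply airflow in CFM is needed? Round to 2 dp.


CFM = 21884 / (1.08 * 18.6) = 1089.41

1089.41 CFM


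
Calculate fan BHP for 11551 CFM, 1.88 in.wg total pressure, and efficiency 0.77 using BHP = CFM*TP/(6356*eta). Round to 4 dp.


BHP = 11551 * 1.88 / (6356 * 0.77) = 4.4371 hp

4.4371 hp


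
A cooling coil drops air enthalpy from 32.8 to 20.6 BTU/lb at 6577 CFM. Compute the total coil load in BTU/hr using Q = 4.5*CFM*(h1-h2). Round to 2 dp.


Q = 4.5 * 6577 * (32.8 - 20.6) = 361077.30 BTU/hr

361077.30 BTU/hr


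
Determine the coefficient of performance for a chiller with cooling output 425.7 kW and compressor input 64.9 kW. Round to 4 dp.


COP = 425.7 / 64.9 = 6.5593

6.5593


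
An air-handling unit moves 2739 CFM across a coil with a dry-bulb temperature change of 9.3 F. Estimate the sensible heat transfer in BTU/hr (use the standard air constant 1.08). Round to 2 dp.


Q = 1.08 * 2739 * 9.3 = 27510.52 BTU/hr

27510.52 BTU/hr


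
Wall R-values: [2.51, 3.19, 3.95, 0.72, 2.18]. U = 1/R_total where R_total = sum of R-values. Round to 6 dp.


R_total = 2.51 + 3.19 + 3.95 + 0.72 + 2.18 = 12.55
U = 1/12.55 = 0.079681

0.079681


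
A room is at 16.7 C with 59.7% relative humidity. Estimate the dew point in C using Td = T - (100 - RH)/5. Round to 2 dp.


Td = 16.7 - (100-59.7)/5 = 8.64 C

8.64 C


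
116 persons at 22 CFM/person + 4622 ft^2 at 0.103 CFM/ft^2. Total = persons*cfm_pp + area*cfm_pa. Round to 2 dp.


Total = 116*22 + 4622*0.103 = 3028.07 CFM

3028.07 CFM


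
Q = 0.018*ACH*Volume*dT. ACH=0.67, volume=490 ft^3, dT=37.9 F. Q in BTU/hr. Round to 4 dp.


Q = 0.018 * 0.67 * 490 * 37.9 = 223.9663 BTU/hr

223.9663 BTU/hr


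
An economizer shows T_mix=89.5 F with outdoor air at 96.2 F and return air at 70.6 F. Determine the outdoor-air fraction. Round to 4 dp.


frac = (89.5 - 70.6) / (96.2 - 70.6) = 0.7383

0.7383


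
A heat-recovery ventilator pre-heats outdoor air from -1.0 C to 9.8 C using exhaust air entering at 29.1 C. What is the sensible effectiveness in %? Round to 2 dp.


eff = (9.8-(-1.0))/(29.1-(-1.0))*100 = 35.88 %

35.88 %


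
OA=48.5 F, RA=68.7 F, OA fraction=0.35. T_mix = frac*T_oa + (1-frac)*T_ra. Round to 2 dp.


T_mix = 0.35*48.5 + 0.65*68.7 = 61.63 F

61.63 F


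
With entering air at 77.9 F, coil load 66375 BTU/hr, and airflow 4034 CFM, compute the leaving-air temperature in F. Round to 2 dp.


dT = 66375/(1.08*4034) = 15.2351
T_leave = 77.9 - 15.2351 = 62.66 F

62.66 F


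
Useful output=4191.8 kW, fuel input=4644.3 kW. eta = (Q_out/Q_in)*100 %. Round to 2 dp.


eta = (4191.8/4644.3)*100 = 90.26 %

90.26 %


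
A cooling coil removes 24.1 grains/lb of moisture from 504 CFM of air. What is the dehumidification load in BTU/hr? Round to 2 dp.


Q = 0.68 * 504 * 24.1 = 8259.55 BTU/hr

8259.55 BTU/hr


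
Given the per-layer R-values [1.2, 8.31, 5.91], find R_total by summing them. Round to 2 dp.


R_total = 1.2 + 8.31 + 5.91 = 15.42

15.42


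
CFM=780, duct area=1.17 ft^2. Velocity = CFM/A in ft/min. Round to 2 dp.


V = 780 / 1.17 = 666.67 ft/min

666.67 ft/min


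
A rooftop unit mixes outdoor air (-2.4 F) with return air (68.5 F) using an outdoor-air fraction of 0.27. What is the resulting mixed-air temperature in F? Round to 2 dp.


T_mix = 0.27*(-2.4) + 0.73*68.5 = 49.36 F

49.36 F


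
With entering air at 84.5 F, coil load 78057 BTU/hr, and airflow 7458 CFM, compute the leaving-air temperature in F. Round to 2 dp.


dT = 78057/(1.08*7458) = 9.6909
T_leave = 84.5 - 9.6909 = 74.81 F

74.81 F


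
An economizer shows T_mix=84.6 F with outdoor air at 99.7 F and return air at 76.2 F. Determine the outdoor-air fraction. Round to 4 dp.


frac = (84.6 - 76.2) / (99.7 - 76.2) = 0.3574

0.3574


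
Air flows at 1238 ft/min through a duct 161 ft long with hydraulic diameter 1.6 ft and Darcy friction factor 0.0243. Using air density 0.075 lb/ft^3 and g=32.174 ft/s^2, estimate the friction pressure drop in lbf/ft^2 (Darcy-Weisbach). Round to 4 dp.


v_fps = 1238/60 = 20.6333 ft/s
dp = 0.0243*(161/1.6)*0.075*20.6333^2/(2*32.174) = 1.2133 lbf/ft^2

1.2133 lbf/ft^2


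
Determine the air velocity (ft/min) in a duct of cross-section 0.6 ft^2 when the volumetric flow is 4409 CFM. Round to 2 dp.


V = 4409 / 0.6 = 7348.33 ft/min

7348.33 ft/min


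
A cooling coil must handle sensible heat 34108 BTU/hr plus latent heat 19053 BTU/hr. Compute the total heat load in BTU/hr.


Qt = 34108 + 19053 = 53161 BTU/hr

53161 BTU/hr


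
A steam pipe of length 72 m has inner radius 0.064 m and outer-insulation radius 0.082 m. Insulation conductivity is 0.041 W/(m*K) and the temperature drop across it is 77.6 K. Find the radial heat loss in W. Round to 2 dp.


Q = 2*pi*0.041*72*77.6/ln(0.082/0.064) = 5807.55 W

5807.55 W


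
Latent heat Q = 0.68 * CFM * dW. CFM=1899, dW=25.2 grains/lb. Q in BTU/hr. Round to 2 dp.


Q = 0.68 * 1899 * 25.2 = 32541.26 BTU/hr

32541.26 BTU/hr


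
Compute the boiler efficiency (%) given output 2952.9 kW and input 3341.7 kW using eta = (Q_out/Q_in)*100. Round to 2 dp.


eta = (2952.9/3341.7)*100 = 88.37 %

88.37 %


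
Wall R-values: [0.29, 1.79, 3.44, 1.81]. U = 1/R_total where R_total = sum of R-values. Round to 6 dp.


R_total = 0.29 + 1.79 + 3.44 + 1.81 = 7.33
U = 1/7.33 = 0.136426

0.136426


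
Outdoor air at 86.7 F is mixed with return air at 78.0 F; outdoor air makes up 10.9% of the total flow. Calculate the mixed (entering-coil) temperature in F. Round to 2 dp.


T_mix = 78.0 + (10.9/100)*(86.7-78.0) = 78.95 F

78.95 F


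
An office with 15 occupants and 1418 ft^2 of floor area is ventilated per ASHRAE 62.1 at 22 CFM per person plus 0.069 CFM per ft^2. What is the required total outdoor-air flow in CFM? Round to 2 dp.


Total = 15*22 + 1418*0.069 = 427.84 CFM

427.84 CFM


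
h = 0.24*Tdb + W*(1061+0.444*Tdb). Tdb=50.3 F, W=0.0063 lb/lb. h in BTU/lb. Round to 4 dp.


h = 0.24*50.3 + 0.0063*(1061+0.444*50.3) = 18.8970 BTU/lb

18.8970 BTU/lb


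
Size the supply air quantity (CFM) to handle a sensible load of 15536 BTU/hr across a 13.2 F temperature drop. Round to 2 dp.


CFM = 15536 / (1.08 * 13.2) = 1089.79

1089.79 CFM


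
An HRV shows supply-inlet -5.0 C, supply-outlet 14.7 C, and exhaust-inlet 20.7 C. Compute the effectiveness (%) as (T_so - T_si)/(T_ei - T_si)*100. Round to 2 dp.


eff = (14.7-(-5.0))/(20.7-(-5.0))*100 = 76.65 %

76.65 %


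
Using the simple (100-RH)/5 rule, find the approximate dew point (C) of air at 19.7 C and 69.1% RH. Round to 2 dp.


Td = 19.7 - (100-69.1)/5 = 13.52 C

13.52 C


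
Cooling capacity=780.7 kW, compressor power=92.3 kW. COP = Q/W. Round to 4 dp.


COP = 780.7 / 92.3 = 8.4583

8.4583


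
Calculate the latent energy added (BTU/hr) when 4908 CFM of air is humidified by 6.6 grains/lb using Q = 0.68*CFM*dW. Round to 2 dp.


Q = 0.68 * 4908 * 6.6 = 22027.10 BTU/hr

22027.10 BTU/hr


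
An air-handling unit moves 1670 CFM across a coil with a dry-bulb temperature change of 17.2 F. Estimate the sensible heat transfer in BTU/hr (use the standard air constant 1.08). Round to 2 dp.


Q = 1.08 * 1670 * 17.2 = 31021.92 BTU/hr

31021.92 BTU/hr


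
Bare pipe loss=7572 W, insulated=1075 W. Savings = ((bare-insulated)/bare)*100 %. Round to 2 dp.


Savings = ((7572-1075)/7572)*100 = 85.80 %

85.80 %


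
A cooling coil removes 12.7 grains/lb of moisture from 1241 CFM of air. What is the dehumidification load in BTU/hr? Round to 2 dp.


Q = 0.68 * 1241 * 12.7 = 10717.28 BTU/hr

10717.28 BTU/hr


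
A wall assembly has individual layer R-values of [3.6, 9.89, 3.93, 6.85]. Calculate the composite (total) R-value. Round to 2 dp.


R_total = 3.6 + 9.89 + 3.93 + 6.85 = 24.27

24.27


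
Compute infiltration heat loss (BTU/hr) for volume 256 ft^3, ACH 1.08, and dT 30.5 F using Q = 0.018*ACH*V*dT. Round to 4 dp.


Q = 0.018 * 1.08 * 256 * 30.5 = 151.7875 BTU/hr

151.7875 BTU/hr


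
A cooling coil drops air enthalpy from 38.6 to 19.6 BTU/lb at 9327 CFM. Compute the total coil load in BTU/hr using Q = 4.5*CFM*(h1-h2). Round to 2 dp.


Q = 4.5 * 9327 * (38.6 - 19.6) = 797458.50 BTU/hr

797458.50 BTU/hr


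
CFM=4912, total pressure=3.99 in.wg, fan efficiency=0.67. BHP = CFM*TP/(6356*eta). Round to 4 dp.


BHP = 4912 * 3.99 / (6356 * 0.67) = 4.6023 hp

4.6023 hp


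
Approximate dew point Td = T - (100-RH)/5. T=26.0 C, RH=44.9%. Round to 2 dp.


Td = 26.0 - (100-44.9)/5 = 14.98 C

14.98 C


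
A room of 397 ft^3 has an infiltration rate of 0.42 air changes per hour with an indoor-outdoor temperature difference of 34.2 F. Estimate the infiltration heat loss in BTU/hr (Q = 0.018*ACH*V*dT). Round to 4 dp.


Q = 0.018 * 0.42 * 397 * 34.2 = 102.6451 BTU/hr

102.6451 BTU/hr


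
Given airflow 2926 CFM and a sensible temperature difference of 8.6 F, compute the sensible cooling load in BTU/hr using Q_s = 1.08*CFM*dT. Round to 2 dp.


Q = 1.08 * 2926 * 8.6 = 27176.69 BTU/hr

27176.69 BTU/hr


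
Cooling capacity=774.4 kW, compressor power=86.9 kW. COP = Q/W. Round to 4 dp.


COP = 774.4 / 86.9 = 8.9114

8.9114


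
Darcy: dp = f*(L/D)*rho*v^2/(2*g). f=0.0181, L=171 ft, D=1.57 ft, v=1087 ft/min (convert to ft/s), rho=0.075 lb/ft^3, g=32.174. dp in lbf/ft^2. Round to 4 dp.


v_fps = 1087/60 = 18.1167 ft/s
dp = 0.0181*(171/1.57)*0.075*18.1167^2/(2*32.174) = 0.7542 lbf/ft^2

0.7542 lbf/ft^2


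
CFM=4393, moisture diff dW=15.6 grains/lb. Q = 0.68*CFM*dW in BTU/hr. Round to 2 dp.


Q = 0.68 * 4393 * 15.6 = 46600.94 BTU/hr

46600.94 BTU/hr


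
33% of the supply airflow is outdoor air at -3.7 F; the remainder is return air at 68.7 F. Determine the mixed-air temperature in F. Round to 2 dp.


T_mix = 0.33*(-3.7) + 0.67*68.7 = 44.81 F

44.81 F


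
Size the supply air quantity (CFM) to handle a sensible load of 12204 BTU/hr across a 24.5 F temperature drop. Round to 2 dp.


CFM = 12204 / (1.08 * 24.5) = 461.22

461.22 CFM


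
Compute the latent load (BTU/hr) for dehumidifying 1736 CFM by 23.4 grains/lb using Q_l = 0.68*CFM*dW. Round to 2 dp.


Q = 0.68 * 1736 * 23.4 = 27623.23 BTU/hr

27623.23 BTU/hr


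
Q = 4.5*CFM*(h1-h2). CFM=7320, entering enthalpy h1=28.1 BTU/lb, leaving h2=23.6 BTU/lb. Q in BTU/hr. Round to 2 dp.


Q = 4.5 * 7320 * (28.1 - 23.6) = 148230.00 BTU/hr

148230.00 BTU/hr


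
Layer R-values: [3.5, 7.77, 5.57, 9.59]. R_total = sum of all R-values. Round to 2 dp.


R_total = 3.5 + 7.77 + 5.57 + 9.59 = 26.43

26.43


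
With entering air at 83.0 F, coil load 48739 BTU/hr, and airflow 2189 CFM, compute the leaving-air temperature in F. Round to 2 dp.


dT = 48739/(1.08*2189) = 20.6161
T_leave = 83.0 - 20.6161 = 62.38 F

62.38 F


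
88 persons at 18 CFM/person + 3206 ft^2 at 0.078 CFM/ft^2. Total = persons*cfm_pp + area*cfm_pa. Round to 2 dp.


Total = 88*18 + 3206*0.078 = 1834.07 CFM

1834.07 CFM


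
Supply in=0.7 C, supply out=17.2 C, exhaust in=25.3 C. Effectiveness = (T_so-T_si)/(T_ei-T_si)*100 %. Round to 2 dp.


eff = (17.2-0.7)/(25.3-0.7)*100 = 67.07 %

67.07 %


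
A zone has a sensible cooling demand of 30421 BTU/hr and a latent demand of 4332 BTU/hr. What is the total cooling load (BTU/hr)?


Qt = 30421 + 4332 = 34753 BTU/hr

34753 BTU/hr


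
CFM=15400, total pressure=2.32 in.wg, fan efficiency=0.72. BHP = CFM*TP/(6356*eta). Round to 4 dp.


BHP = 15400 * 2.32 / (6356 * 0.72) = 7.8071 hp

7.8071 hp


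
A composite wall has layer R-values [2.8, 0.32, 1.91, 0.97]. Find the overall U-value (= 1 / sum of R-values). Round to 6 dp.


R_total = 2.8 + 0.32 + 1.91 + 0.97 = 6.00
U = 1/6.00 = 0.166667

0.166667


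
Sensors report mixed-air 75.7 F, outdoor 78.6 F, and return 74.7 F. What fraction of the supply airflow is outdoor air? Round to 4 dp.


frac = (75.7 - 74.7) / (78.6 - 74.7) = 0.2564

0.2564


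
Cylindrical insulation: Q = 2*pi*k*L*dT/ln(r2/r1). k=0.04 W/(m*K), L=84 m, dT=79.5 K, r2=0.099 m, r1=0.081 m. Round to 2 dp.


Q = 2*pi*0.04*84*79.5/ln(0.099/0.081) = 8363.77 W

8363.77 W


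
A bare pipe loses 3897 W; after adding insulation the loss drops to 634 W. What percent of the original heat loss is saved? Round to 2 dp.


Savings = ((3897-634)/3897)*100 = 83.73 %

83.73 %


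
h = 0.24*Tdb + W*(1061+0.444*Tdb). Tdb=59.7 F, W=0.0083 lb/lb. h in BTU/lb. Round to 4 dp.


h = 0.24*59.7 + 0.0083*(1061+0.444*59.7) = 23.3543 BTU/lb

23.3543 BTU/lb


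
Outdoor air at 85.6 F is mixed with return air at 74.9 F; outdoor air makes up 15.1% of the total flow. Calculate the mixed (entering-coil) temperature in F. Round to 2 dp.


T_mix = 74.9 + (15.1/100)*(85.6-74.9) = 76.52 F

76.52 F


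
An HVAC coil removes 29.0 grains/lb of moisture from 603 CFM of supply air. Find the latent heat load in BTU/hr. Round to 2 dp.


Q = 0.68 * 603 * 29.0 = 11891.16 BTU/hr

11891.16 BTU/hr


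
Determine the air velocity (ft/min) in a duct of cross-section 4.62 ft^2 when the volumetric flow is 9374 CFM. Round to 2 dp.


V = 9374 / 4.62 = 2029.00 ft/min

2029.00 ft/min


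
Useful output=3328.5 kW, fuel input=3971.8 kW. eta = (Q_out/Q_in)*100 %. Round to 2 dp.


eta = (3328.5/3971.8)*100 = 83.80 %

83.80 %
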